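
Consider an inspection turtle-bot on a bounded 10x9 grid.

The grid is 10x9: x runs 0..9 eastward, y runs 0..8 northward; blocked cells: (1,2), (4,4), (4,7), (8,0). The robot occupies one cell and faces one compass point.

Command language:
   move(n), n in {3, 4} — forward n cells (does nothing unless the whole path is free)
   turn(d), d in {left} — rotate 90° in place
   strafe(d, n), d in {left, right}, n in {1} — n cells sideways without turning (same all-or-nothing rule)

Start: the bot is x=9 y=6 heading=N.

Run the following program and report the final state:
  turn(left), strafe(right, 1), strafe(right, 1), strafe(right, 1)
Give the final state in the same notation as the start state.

initial: x=9 y=6 heading=N
[1] after turn(left): x=9 y=6 heading=W
[2] after strafe(right, 1): x=9 y=7 heading=W
[3] after strafe(right, 1): x=9 y=8 heading=W
[4] after strafe(right, 1): x=9 y=8 heading=W

x=9 y=8 heading=W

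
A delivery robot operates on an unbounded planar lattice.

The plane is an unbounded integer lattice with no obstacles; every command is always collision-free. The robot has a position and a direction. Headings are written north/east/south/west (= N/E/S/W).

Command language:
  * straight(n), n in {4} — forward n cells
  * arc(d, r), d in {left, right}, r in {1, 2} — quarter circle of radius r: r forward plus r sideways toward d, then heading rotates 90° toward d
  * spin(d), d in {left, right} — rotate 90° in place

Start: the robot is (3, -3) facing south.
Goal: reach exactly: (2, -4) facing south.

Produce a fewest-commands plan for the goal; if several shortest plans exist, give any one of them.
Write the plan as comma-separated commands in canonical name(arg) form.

start: (3, -3) facing south
1. arc(right, 1) → (2, -4) facing west
2. spin(left) → (2, -4) facing south
nothing shorter than 2 reaches the goal.

arc(right, 1), spin(left)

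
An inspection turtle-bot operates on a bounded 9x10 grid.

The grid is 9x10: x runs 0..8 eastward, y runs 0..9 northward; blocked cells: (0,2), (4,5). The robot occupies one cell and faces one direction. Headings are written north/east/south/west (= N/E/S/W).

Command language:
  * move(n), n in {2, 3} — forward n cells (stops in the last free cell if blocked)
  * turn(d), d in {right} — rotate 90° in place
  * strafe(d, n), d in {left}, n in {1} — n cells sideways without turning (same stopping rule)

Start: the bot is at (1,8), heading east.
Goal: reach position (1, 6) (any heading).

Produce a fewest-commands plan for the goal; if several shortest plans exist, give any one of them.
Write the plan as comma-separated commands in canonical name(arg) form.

turn(right), move(2)

from: at (1,8), heading east
[1] after turn(right): at (1,8), heading south
[2] after move(2): at (1,6), heading south
no 1-step plan works, so 2 is optimal.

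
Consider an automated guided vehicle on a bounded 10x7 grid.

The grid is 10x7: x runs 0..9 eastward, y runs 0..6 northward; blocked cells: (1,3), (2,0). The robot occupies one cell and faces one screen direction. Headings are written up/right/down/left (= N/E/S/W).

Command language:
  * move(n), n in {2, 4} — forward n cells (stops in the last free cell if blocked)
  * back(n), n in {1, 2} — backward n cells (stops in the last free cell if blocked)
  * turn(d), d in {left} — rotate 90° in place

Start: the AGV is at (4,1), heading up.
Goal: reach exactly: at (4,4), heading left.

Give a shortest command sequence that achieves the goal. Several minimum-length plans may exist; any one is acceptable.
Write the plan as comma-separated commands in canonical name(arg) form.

t0: at (4,1), heading up
1. back(2) → at (4,0), heading up
2. move(4) → at (4,4), heading up
3. turn(left) → at (4,4), heading left
no 2-step plan works, so 3 is optimal.

back(2), move(4), turn(left)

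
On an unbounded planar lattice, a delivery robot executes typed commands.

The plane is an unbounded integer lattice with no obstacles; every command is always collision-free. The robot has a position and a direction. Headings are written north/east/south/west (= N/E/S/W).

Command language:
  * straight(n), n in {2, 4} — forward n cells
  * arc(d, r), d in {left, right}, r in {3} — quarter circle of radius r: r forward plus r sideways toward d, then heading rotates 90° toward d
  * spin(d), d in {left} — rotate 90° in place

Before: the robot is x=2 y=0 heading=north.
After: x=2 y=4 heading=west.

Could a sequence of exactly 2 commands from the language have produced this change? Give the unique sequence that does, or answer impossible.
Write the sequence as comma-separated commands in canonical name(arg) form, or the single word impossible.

key: position moved to (2,4) AND the heading swung to W — translation plus rotation needed
initial: x=2 y=0 heading=north
step 1 (straight(4)): x=2 y=4 heading=north
step 2 (spin(left)): x=2 y=4 heading=west
all 25 alternatives checked — unique.

straight(4), spin(left)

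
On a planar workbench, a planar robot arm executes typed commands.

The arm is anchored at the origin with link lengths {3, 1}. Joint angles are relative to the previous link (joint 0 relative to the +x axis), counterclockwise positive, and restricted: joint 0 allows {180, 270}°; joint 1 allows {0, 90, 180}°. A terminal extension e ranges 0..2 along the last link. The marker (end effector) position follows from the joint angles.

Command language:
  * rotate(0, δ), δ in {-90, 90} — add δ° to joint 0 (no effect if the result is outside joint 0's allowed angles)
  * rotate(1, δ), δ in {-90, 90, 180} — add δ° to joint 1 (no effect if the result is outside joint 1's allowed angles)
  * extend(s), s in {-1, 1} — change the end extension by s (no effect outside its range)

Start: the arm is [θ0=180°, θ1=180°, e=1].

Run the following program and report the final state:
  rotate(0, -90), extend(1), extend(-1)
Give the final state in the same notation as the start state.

begin: [θ0=180°, θ1=180°, e=1]
1. rotate(0, -90) → [θ0=180°, θ1=180°, e=1]
2. extend(1) → [θ0=180°, θ1=180°, e=2]
3. extend(-1) → [θ0=180°, θ1=180°, e=1]

[θ0=180°, θ1=180°, e=1]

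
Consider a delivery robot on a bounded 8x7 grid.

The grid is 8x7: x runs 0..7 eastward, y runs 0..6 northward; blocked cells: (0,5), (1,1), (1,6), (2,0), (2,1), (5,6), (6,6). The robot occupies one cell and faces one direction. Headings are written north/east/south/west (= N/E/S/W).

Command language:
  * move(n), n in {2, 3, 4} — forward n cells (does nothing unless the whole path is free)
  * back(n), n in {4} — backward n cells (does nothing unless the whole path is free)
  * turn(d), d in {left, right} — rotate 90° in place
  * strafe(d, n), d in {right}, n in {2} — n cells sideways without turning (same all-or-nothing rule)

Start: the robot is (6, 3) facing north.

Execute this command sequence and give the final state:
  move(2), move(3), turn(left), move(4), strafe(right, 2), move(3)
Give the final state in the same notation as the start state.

start: (6, 3) facing north
t=1 move(2) ⇒ (6, 5) facing north
t=2 move(3) ⇒ (6, 5) facing north
t=3 turn(left) ⇒ (6, 5) facing west
t=4 move(4) ⇒ (2, 5) facing west
t=5 strafe(right, 2) ⇒ (2, 5) facing west
t=6 move(3) ⇒ (2, 5) facing west

(2, 5) facing west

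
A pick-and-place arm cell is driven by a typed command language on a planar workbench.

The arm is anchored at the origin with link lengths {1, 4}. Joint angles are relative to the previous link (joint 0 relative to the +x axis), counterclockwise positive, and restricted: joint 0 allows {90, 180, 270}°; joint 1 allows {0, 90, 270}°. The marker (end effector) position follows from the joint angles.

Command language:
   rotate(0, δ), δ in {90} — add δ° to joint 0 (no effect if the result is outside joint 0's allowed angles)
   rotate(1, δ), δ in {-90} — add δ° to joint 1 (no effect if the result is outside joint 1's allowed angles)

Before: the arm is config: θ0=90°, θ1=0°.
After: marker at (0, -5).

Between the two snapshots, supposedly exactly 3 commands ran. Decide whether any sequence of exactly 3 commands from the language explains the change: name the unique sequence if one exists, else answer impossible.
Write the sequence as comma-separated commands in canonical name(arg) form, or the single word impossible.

start: config: θ0=90°, θ1=0°
step 1 (rotate(0, 90)): config: θ0=180°, θ1=0°
step 2 (rotate(0, 90)): config: θ0=270°, θ1=0°
step 3 (rotate(0, 90)): config: θ0=270°, θ1=0°
all 8 alternatives checked — unique.

rotate(0, 90), rotate(0, 90), rotate(0, 90)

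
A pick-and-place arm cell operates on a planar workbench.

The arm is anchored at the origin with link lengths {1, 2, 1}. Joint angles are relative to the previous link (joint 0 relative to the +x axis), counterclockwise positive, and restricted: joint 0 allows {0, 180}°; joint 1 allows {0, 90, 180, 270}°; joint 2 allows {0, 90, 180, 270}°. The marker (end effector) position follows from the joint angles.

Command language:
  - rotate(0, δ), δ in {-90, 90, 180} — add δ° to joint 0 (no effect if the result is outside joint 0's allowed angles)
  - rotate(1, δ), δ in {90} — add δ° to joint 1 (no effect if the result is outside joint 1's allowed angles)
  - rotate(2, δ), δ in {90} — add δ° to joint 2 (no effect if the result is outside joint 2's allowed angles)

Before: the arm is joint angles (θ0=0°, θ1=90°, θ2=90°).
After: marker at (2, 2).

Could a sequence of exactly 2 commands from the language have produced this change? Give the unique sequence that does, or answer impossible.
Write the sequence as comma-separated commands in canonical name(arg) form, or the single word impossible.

rotate(2, 90), rotate(2, 90)

initial: joint angles (θ0=0°, θ1=90°, θ2=90°)
1. rotate(2, 90) → joint angles (θ0=0°, θ1=90°, θ2=180°)
2. rotate(2, 90) → joint angles (θ0=0°, θ1=90°, θ2=270°)
no rival 2-sequence matches.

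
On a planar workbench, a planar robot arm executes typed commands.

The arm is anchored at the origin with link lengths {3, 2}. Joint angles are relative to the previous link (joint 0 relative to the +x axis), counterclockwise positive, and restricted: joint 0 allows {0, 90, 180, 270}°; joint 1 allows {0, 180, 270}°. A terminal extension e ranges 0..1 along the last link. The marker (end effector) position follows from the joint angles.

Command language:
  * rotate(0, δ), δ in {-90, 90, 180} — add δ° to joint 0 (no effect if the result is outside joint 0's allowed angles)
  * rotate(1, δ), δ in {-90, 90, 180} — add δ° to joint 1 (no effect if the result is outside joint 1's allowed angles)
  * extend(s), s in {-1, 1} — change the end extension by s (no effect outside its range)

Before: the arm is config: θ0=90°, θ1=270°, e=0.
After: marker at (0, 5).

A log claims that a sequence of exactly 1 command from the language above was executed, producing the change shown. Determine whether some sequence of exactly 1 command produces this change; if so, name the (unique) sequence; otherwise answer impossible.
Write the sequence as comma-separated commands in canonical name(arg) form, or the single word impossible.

rotate(1, 90)

t0: config: θ0=90°, θ1=270°, e=0
[1] after rotate(1, 90): config: θ0=90°, θ1=0°, e=0
all 8 alternatives checked — unique.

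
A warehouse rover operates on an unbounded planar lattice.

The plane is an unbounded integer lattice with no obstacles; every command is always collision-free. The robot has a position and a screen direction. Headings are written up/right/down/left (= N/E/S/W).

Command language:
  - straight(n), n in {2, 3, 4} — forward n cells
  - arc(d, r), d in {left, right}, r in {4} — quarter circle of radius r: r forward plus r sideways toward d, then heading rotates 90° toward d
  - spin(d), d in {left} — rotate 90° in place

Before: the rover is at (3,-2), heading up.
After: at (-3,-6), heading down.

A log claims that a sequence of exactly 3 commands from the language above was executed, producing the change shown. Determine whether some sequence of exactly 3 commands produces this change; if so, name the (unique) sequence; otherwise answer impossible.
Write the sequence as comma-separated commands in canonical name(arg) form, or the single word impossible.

key: position moved to (-3,-6) AND the heading swung to S — translation plus rotation needed
from: at (3,-2), heading up
[1] after spin(left): at (3,-2), heading left
[2] after straight(2): at (1,-2), heading left
[3] after arc(left, 4): at (-3,-6), heading down
no other 3-command option fits: unique.

spin(left), straight(2), arc(left, 4)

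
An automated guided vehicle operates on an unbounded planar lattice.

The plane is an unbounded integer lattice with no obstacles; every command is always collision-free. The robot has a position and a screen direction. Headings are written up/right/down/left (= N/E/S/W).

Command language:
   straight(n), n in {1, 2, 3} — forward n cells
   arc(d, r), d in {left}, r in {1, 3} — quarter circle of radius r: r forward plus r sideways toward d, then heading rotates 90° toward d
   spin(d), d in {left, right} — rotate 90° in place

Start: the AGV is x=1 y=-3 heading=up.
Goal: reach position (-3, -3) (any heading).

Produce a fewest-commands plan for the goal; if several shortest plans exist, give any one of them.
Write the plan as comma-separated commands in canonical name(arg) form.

straight(2), arc(left, 1), arc(left, 3)

begin: x=1 y=-3 heading=up
step 1 (straight(2)): x=1 y=-1 heading=up
step 2 (arc(left, 1)): x=0 y=0 heading=left
step 3 (arc(left, 3)): x=-3 y=-3 heading=down
no 2-step plan works, so 3 is optimal.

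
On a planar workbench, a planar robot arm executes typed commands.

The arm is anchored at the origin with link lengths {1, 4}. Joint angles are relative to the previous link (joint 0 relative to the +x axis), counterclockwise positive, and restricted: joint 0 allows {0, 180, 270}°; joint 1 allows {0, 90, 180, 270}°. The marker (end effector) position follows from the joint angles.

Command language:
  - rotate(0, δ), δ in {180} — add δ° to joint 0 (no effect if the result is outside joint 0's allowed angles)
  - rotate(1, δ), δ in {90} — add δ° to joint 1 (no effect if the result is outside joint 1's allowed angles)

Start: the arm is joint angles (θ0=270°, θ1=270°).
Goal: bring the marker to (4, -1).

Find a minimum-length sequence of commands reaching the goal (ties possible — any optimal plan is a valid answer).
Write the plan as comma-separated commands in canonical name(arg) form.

start: joint angles (θ0=270°, θ1=270°)
1. rotate(1, 90) → joint angles (θ0=270°, θ1=0°)
2. rotate(1, 90) → joint angles (θ0=270°, θ1=90°)
minimal: 2 command(s), checked below 2.

rotate(1, 90), rotate(1, 90)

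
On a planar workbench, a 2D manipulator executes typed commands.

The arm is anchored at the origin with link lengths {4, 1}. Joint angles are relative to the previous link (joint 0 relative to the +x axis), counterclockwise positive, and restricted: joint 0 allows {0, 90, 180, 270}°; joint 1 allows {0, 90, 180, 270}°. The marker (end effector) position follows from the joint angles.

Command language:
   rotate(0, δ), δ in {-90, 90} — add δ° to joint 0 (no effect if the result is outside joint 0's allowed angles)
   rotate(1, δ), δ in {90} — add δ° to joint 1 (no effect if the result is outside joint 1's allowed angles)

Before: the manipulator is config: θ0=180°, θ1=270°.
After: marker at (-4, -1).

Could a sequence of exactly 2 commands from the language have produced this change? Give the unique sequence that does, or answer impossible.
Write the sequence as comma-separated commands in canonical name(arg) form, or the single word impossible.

rotate(1, 90), rotate(1, 90)

start: config: θ0=180°, θ1=270°
[1] after rotate(1, 90): config: θ0=180°, θ1=0°
[2] after rotate(1, 90): config: θ0=180°, θ1=90°
no rival 2-sequence matches.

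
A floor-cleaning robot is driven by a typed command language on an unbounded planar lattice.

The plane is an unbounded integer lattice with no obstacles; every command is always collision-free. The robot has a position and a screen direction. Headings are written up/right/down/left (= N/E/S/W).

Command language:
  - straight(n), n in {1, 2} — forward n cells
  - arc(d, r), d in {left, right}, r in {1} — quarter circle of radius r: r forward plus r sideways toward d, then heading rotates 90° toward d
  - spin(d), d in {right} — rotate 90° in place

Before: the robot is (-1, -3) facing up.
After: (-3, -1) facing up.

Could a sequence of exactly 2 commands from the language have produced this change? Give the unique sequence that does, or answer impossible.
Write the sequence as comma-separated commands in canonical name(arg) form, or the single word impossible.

arc(left, 1), arc(right, 1)

key: running arc(right, 1) before arc(left, 1) would end elsewhere — order is forced
t0: (-1, -3) facing up
step 1 (arc(left, 1)): (-2, -2) facing left
step 2 (arc(right, 1)): (-3, -1) facing up
all 25 alternatives checked — unique.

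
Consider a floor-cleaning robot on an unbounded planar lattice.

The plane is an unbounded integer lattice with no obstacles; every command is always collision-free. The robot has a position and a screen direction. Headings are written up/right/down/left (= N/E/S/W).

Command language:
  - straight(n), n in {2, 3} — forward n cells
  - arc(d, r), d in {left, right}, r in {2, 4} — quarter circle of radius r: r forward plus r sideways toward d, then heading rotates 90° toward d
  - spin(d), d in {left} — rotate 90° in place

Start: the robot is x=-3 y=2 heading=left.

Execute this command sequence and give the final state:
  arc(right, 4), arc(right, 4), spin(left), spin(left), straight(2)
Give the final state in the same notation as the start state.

t0: x=-3 y=2 heading=left
t=1 arc(right, 4) ⇒ x=-7 y=6 heading=up
t=2 arc(right, 4) ⇒ x=-3 y=10 heading=right
t=3 spin(left) ⇒ x=-3 y=10 heading=up
t=4 spin(left) ⇒ x=-3 y=10 heading=left
t=5 straight(2) ⇒ x=-5 y=10 heading=left

x=-5 y=10 heading=left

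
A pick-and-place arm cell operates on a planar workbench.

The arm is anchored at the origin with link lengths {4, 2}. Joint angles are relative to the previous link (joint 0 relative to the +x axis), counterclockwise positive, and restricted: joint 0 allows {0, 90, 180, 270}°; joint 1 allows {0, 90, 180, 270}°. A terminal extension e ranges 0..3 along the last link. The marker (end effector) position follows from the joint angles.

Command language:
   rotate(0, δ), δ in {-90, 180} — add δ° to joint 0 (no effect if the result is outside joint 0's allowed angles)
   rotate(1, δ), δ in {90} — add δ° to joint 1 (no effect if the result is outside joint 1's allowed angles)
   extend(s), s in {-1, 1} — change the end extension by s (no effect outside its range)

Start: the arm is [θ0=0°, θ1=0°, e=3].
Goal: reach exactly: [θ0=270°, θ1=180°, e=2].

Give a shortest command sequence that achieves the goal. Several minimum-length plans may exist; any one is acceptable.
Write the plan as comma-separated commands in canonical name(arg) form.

from: [θ0=0°, θ1=0°, e=3]
1. rotate(1, 90) → [θ0=0°, θ1=90°, e=3]
2. rotate(1, 90) → [θ0=0°, θ1=180°, e=3]
3. extend(-1) → [θ0=0°, θ1=180°, e=2]
4. rotate(0, -90) → [θ0=270°, θ1=180°, e=2]
minimal: 4 command(s), checked below 4.

rotate(1, 90), rotate(1, 90), extend(-1), rotate(0, -90)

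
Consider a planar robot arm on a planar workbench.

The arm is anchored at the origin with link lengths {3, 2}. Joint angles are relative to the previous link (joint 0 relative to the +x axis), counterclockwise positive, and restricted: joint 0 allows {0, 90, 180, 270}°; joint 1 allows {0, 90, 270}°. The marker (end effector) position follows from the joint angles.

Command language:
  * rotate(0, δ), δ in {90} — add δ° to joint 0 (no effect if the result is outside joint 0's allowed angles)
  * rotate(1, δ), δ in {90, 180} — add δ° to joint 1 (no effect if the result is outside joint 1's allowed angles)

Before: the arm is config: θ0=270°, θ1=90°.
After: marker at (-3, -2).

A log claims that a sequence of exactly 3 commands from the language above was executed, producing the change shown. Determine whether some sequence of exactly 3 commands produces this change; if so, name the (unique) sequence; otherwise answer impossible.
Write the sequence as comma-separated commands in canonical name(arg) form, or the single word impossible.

rotate(0, 90), rotate(0, 90), rotate(0, 90)

initial: config: θ0=270°, θ1=90°
t=1 rotate(0, 90) ⇒ config: θ0=0°, θ1=90°
t=2 rotate(0, 90) ⇒ config: θ0=90°, θ1=90°
t=3 rotate(0, 90) ⇒ config: θ0=180°, θ1=90°
all 27 alternatives checked — unique.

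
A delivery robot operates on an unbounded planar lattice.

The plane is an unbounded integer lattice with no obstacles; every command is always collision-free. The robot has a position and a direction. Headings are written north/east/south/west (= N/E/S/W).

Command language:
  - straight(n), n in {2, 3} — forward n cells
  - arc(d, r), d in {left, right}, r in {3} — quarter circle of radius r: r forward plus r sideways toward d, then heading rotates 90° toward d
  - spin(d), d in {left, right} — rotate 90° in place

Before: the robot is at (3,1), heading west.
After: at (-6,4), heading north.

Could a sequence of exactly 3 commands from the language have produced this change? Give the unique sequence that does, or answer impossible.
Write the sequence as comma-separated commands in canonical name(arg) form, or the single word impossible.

key: position moved to (-6,4) AND the heading swung to N — translation plus rotation needed
start: at (3,1), heading west
1. straight(3) → at (0,1), heading west
2. straight(3) → at (-3,1), heading west
3. arc(right, 3) → at (-6,4), heading north
no other 3-command option fits: unique.

straight(3), straight(3), arc(right, 3)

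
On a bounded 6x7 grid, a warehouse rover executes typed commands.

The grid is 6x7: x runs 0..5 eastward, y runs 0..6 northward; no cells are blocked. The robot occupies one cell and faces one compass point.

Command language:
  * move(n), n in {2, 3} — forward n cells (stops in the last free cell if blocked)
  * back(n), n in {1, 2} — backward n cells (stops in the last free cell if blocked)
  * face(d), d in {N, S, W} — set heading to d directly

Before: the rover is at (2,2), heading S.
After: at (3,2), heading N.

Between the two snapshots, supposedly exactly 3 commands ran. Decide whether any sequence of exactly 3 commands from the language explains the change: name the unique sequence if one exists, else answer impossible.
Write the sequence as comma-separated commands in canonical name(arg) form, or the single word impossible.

key: order matters: swapping face(W) and face(N) lands elsewhere
initial: at (2,2), heading S
1. face(W) → at (2,2), heading W
2. back(1) → at (3,2), heading W
3. face(N) → at (3,2), heading N
no other 3-command option fits: unique.

face(W), back(1), face(N)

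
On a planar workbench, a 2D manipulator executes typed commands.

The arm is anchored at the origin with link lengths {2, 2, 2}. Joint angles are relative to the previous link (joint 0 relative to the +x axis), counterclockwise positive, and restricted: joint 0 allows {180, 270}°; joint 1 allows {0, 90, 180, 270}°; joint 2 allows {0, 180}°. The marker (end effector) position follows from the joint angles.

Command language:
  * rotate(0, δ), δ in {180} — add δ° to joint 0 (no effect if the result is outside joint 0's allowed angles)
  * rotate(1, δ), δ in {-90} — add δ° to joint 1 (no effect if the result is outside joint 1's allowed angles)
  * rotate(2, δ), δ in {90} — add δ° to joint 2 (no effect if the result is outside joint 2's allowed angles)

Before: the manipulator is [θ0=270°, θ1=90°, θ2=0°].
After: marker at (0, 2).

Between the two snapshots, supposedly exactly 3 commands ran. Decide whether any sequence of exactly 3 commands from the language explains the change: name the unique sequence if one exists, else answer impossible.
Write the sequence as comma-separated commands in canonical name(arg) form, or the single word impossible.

from: [θ0=270°, θ1=90°, θ2=0°]
[1] after rotate(1, -90): [θ0=270°, θ1=0°, θ2=0°]
[2] after rotate(1, -90): [θ0=270°, θ1=270°, θ2=0°]
[3] after rotate(1, -90): [θ0=270°, θ1=180°, θ2=0°]
no other 3-command option fits: unique.

rotate(1, -90), rotate(1, -90), rotate(1, -90)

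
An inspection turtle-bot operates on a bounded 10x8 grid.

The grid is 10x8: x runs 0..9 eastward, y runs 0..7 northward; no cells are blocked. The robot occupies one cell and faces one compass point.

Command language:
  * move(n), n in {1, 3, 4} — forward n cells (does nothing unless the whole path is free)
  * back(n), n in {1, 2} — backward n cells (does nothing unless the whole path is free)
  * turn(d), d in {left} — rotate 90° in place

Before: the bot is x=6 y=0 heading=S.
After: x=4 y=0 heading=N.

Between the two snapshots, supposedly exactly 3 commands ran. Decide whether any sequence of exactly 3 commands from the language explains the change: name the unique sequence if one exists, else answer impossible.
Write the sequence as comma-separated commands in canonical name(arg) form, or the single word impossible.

key: cell and facing (now N) both changed — the 3 commands mix motion and turning
initial: x=6 y=0 heading=S
step 1 (turn(left)): x=6 y=0 heading=E
step 2 (back(2)): x=4 y=0 heading=E
step 3 (turn(left)): x=4 y=0 heading=N
all 216 alternatives checked — unique.

turn(left), back(2), turn(left)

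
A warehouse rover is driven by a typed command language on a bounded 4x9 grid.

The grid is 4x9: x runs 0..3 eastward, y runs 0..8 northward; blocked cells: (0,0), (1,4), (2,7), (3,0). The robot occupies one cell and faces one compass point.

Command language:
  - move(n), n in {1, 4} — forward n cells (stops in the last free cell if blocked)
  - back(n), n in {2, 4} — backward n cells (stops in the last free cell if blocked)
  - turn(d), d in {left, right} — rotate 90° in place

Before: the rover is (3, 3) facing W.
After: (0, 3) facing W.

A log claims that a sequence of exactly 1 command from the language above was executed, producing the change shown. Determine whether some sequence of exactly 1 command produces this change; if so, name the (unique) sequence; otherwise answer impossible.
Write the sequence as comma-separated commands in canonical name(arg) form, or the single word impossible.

move(4)

key: still facing W — the one step turns nothing
t0: (3, 3) facing W
1. move(4) → (0, 3) facing W
uniquely the one of 6 1-step routes that fits.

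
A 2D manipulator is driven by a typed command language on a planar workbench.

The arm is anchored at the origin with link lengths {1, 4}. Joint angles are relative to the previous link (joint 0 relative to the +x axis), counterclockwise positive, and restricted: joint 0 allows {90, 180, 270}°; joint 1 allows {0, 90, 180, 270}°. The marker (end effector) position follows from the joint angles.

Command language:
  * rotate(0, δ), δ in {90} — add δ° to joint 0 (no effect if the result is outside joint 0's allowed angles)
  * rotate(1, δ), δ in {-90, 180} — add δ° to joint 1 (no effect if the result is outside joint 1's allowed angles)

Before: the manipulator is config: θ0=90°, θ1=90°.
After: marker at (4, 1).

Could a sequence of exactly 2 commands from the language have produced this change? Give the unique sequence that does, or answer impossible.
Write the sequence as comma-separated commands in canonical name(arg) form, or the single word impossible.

rotate(1, -90), rotate(1, -90)

start: config: θ0=90°, θ1=90°
[1] after rotate(1, -90): config: θ0=90°, θ1=0°
[2] after rotate(1, -90): config: θ0=90°, θ1=270°
all 9 alternatives checked — unique.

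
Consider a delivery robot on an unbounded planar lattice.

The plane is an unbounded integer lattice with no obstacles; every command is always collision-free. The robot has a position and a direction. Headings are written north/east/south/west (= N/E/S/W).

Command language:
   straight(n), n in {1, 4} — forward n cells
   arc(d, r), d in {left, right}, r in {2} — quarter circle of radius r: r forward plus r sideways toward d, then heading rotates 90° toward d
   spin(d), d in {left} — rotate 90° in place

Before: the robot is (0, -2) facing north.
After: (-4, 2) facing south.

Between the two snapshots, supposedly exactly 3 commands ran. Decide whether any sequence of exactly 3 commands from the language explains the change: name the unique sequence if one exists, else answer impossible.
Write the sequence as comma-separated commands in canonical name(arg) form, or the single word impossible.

straight(4), arc(left, 2), arc(left, 2)

key: cell and facing (now S) both changed — the 3 commands mix motion and turning
from: (0, -2) facing north
step 1 (straight(4)): (0, 2) facing north
step 2 (arc(left, 2)): (-2, 4) facing west
step 3 (arc(left, 2)): (-4, 2) facing south
no rival 3-sequence matches.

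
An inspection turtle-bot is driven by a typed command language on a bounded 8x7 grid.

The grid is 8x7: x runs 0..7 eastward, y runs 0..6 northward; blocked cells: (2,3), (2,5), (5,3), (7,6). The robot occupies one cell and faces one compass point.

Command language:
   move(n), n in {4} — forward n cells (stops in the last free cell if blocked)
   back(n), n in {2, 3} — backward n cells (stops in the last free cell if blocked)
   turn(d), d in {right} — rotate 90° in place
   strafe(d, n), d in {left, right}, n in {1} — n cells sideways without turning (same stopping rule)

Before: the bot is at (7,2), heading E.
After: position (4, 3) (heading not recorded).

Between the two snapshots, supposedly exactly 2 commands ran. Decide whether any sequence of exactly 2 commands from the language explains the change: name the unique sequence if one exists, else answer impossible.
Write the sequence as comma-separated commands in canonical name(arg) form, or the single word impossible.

back(3), strafe(left, 1)

key: running strafe(left, 1) before back(3) would end elsewhere — order is forced
start: at (7,2), heading E
step 1 (back(3)): at (4,2), heading E
step 2 (strafe(left, 1)): at (4,3), heading E
no rival 2-sequence matches.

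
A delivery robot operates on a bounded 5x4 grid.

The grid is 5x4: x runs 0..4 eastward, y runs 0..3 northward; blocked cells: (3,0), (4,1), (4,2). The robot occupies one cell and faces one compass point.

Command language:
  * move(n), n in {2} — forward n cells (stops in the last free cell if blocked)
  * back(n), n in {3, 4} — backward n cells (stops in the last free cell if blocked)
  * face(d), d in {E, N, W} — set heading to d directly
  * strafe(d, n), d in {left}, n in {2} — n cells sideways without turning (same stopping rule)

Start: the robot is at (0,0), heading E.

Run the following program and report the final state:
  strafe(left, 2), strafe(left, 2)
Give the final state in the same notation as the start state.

at (0,3), heading E

t0: at (0,0), heading E
step 1 (strafe(left, 2)): at (0,2), heading E
step 2 (strafe(left, 2)): at (0,3), heading E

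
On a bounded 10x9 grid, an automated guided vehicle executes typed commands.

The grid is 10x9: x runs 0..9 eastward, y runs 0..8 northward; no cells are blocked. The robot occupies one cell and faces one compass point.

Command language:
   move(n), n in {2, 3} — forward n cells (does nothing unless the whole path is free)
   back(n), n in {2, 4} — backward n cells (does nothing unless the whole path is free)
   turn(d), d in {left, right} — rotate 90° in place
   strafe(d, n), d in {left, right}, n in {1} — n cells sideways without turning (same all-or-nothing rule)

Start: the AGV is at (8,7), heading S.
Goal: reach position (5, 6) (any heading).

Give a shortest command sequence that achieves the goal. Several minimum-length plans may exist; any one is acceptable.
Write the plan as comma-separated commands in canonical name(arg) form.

begin: at (8,7), heading S
step 1 (turn(right)): at (8,7), heading W
step 2 (move(3)): at (5,7), heading W
step 3 (strafe(left, 1)): at (5,6), heading W
no 2-step plan works, so 3 is optimal.

turn(right), move(3), strafe(left, 1)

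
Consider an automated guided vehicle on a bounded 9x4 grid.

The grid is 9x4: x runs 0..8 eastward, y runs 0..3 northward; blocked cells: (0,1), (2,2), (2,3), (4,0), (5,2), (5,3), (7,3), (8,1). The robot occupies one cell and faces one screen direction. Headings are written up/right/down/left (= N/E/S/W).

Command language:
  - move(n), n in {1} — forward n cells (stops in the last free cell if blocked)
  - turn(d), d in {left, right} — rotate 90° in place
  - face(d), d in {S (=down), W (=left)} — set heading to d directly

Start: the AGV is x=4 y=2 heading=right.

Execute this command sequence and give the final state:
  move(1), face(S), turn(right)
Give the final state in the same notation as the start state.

x=4 y=2 heading=left

begin: x=4 y=2 heading=right
step 1 (move(1)): x=4 y=2 heading=right
step 2 (face(S)): x=4 y=2 heading=down
step 3 (turn(right)): x=4 y=2 heading=left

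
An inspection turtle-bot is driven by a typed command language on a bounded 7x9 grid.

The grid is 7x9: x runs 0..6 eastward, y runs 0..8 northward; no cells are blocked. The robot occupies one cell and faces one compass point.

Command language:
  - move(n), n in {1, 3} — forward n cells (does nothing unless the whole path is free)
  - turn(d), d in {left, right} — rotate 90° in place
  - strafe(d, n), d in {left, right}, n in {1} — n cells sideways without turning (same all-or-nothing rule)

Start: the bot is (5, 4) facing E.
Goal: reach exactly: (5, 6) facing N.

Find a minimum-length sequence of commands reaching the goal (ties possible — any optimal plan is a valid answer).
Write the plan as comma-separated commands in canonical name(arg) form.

strafe(right, 1), turn(left), move(3)

begin: (5, 4) facing E
step 1 (strafe(right, 1)): (5, 3) facing E
step 2 (turn(left)): (5, 3) facing N
step 3 (move(3)): (5, 6) facing N
no 2-step plan works, so 3 is optimal.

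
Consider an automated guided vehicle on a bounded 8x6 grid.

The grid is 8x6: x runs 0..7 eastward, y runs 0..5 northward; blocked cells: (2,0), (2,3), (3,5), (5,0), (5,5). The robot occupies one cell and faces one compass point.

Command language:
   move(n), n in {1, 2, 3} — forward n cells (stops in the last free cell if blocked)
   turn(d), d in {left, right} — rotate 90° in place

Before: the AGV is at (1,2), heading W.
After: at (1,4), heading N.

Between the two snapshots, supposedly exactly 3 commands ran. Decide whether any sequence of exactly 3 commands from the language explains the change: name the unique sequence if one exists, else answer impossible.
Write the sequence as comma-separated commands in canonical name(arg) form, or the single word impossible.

turn(right), move(1), move(1)

key: order matters: swapping turn(right) and move(1) lands elsewhere
initial: at (1,2), heading W
[1] after turn(right): at (1,2), heading N
[2] after move(1): at (1,3), heading N
[3] after move(1): at (1,4), heading N
all 125 alternatives checked — unique.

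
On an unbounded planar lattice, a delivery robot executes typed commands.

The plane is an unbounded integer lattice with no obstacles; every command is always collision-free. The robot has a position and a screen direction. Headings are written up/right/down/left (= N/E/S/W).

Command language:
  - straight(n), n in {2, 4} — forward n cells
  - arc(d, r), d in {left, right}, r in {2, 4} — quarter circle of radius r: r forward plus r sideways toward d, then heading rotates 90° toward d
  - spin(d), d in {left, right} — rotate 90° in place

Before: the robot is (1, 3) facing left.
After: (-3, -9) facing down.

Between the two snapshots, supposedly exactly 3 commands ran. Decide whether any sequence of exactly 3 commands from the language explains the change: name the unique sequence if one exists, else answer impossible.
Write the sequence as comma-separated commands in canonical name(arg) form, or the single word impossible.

key: running straight(4) before arc(left, 4) would end elsewhere — order is forced
start: (1, 3) facing left
[1] after arc(left, 4): (-3, -1) facing down
[2] after straight(4): (-3, -5) facing down
[3] after straight(4): (-3, -9) facing down
all 512 alternatives checked — unique.

arc(left, 4), straight(4), straight(4)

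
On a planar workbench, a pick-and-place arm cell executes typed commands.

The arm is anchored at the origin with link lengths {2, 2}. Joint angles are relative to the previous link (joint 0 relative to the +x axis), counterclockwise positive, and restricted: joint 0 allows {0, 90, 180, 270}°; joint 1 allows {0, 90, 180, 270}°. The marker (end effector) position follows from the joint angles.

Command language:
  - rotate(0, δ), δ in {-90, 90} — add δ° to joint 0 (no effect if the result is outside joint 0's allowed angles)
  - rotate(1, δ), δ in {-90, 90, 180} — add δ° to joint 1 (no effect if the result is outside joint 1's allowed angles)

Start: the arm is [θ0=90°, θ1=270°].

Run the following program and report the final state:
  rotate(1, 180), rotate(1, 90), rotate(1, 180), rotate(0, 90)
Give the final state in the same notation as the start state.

[θ0=180°, θ1=0°]

start: [θ0=90°, θ1=270°]
[1] after rotate(1, 180): [θ0=90°, θ1=90°]
[2] after rotate(1, 90): [θ0=90°, θ1=180°]
[3] after rotate(1, 180): [θ0=90°, θ1=0°]
[4] after rotate(0, 90): [θ0=180°, θ1=0°]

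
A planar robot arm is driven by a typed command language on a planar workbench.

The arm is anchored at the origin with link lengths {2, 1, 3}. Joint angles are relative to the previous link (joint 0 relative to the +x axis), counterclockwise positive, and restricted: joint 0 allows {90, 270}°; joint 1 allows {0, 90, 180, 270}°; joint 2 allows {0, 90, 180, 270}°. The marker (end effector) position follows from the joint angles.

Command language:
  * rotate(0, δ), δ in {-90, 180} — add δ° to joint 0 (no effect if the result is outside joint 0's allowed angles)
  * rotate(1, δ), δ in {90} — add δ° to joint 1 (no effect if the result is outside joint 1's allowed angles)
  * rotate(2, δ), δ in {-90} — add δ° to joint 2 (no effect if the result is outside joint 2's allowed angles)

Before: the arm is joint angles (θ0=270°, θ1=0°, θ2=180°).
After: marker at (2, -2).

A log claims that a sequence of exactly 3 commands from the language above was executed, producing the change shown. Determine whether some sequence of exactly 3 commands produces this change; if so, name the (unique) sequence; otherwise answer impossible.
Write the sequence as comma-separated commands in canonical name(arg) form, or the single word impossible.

rotate(1, 90), rotate(1, 90), rotate(1, 90)

t0: joint angles (θ0=270°, θ1=0°, θ2=180°)
t=1 rotate(1, 90) ⇒ joint angles (θ0=270°, θ1=90°, θ2=180°)
t=2 rotate(1, 90) ⇒ joint angles (θ0=270°, θ1=180°, θ2=180°)
t=3 rotate(1, 90) ⇒ joint angles (θ0=270°, θ1=270°, θ2=180°)
no other 3-command option fits: unique.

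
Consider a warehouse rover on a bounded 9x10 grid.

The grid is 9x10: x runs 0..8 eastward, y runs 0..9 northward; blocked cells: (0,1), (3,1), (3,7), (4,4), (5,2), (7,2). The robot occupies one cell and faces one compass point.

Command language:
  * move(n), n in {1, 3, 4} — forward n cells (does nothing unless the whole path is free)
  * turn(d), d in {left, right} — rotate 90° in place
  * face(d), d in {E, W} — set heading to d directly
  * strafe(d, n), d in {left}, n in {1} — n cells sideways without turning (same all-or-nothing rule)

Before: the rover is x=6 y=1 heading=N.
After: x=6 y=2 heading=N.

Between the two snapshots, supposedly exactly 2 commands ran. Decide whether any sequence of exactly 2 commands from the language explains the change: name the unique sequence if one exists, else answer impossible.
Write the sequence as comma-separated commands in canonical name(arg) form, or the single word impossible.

move(1), strafe(left, 1)

key: heading stays N — no command in the sequence turns
initial: x=6 y=1 heading=N
1. move(1) → x=6 y=2 heading=N
2. strafe(left, 1) → x=6 y=2 heading=N
no other 2-command option fits: unique.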